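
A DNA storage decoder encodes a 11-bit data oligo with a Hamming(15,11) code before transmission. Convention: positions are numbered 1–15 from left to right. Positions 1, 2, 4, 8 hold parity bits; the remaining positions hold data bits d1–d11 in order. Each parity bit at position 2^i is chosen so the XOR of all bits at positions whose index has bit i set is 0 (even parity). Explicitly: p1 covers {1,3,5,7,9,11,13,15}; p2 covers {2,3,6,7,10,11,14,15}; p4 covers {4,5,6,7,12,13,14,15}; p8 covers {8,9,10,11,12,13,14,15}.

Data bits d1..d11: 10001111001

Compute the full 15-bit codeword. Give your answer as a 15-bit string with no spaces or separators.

Place data at non-parity positions: p1 p2 1 p4 0 0 0 p8 1 1 1 1 0 0 1
p1 (pos 1,3,5,7,9,11,13,15): XOR of data positions = 1⊕0⊕0⊕1⊕1⊕0⊕1 = 0
p2 (pos 2,3,6,7,10,11,14,15): XOR of data positions = 1⊕0⊕0⊕1⊕1⊕0⊕1 = 0
p4 (pos 4,5,6,7,12,13,14,15): XOR of data positions = 0⊕0⊕0⊕1⊕0⊕0⊕1 = 0
p8 (pos 8,9,10,11,12,13,14,15): XOR of data positions = 1⊕1⊕1⊕1⊕0⊕0⊕1 = 1
Codeword: 001000011111001

001000011111001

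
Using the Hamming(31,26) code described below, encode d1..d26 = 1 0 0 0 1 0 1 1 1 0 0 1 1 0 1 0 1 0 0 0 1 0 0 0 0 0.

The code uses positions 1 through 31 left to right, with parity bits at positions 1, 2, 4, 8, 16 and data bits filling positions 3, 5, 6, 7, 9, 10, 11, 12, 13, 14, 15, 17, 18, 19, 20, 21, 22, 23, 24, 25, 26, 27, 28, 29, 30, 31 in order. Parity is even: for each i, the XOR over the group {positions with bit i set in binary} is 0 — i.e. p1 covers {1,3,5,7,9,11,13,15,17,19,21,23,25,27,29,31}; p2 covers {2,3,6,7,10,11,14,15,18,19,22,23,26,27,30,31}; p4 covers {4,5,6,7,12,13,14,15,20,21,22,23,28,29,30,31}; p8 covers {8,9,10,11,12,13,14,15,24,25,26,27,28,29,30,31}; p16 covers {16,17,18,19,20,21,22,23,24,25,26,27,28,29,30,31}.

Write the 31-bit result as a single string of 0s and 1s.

1110000110111001110101000100000

Place data at non-parity positions: p1 p2 1 p4 0 0 0 p8 1 0 1 1 1 0 0 p16 1 1 0 1 0 1 0 0 0 1 0 0 0 0 0
p1 (pos 1,3,5,7,9,11,13,15,17,19,21,23,25,27,29,31): XOR of data positions = 1⊕0⊕0⊕1⊕1⊕1⊕0⊕1⊕0⊕0⊕0⊕0⊕0⊕0⊕0 = 1
p2 (pos 2,3,6,7,10,11,14,15,18,19,22,23,26,27,30,31): XOR of data positions = 1⊕0⊕0⊕0⊕1⊕0⊕0⊕1⊕0⊕1⊕0⊕1⊕0⊕0⊕0 = 1
p4 (pos 4,5,6,7,12,13,14,15,20,21,22,23,28,29,30,31): XOR of data positions = 0⊕0⊕0⊕1⊕1⊕0⊕0⊕1⊕0⊕1⊕0⊕0⊕0⊕0⊕0 = 0
p8 (pos 8,9,10,11,12,13,14,15,24,25,26,27,28,29,30,31): XOR of data positions = 1⊕0⊕1⊕1⊕1⊕0⊕0⊕0⊕0⊕1⊕0⊕0⊕0⊕0⊕0 = 1
p16 (pos 16,17,18,19,20,21,22,23,24,25,26,27,28,29,30,31): XOR of data positions = 1⊕1⊕0⊕1⊕0⊕1⊕0⊕0⊕0⊕1⊕0⊕0⊕0⊕0⊕0 = 1
Codeword: 1110000110111001110101000100000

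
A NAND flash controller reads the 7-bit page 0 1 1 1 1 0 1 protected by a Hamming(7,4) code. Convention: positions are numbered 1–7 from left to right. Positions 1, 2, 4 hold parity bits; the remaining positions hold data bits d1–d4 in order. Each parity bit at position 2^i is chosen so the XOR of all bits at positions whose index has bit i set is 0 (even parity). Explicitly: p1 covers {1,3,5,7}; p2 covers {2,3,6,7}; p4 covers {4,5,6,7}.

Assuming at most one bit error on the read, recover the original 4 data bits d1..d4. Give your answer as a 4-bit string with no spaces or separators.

s1 (pos 1,3,5,7): 0⊕1⊕1⊕1 = 1
s2 (pos 2,3,6,7): 1⊕1⊕0⊕1 = 1
s4 (pos 4,5,6,7): 1⊕1⊕0⊕1 = 1
Syndrome s4…s1 = 111 → error at position 7.
Flip position 7: 0111101 → 0111100
Read data bits from positions 3,5,6,7: 1100

1100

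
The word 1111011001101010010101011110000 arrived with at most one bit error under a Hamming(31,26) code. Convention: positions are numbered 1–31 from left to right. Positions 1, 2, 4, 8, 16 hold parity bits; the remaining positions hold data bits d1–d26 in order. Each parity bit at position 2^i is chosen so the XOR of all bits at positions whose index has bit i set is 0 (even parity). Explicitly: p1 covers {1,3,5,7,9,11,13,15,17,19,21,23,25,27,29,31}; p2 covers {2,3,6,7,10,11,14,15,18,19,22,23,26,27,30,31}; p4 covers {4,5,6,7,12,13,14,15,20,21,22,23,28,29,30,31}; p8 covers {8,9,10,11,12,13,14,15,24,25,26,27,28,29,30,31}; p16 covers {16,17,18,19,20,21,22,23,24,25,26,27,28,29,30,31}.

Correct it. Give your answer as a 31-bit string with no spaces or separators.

s1 (pos 1,3,5,7,9,11,13,15,17,19,21,23,25,27,29,31): 1⊕1⊕0⊕1⊕0⊕1⊕1⊕1⊕0⊕0⊕0⊕0⊕1⊕1⊕0⊕0 = 0
s2 (pos 2,3,6,7,10,11,14,15,18,19,22,23,26,27,30,31): 1⊕1⊕1⊕1⊕1⊕1⊕0⊕1⊕1⊕0⊕1⊕0⊕1⊕1⊕0⊕0 = 1
s4 (pos 4,5,6,7,12,13,14,15,20,21,22,23,28,29,30,31): 1⊕0⊕1⊕1⊕0⊕1⊕0⊕1⊕1⊕0⊕1⊕0⊕0⊕0⊕0⊕0 = 1
s8 (pos 8,9,10,11,12,13,14,15,24,25,26,27,28,29,30,31): 0⊕0⊕1⊕1⊕0⊕1⊕0⊕1⊕1⊕1⊕1⊕1⊕0⊕0⊕0⊕0 = 0
s16 (pos 16,17,18,19,20,21,22,23,24,25,26,27,28,29,30,31): 0⊕0⊕1⊕0⊕1⊕0⊕1⊕0⊕1⊕1⊕1⊕1⊕0⊕0⊕0⊕0 = 1
Syndrome s16…s1 = 10110 → error at position 22.
Flip position 22: 1111011001101010010101011110000 → 1111011001101010010100011110000

1111011001101010010100011110000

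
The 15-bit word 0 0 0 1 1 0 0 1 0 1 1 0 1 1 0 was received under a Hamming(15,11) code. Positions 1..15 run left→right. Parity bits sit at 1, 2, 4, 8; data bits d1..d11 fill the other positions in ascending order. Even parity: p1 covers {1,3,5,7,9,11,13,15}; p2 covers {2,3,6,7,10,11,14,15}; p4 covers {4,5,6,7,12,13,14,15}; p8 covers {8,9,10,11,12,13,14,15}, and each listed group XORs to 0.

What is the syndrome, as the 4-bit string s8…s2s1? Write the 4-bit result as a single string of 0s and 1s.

s1 (pos 1,3,5,7,9,11,13,15): 0⊕0⊕1⊕0⊕0⊕1⊕1⊕0 = 1
s2 (pos 2,3,6,7,10,11,14,15): 0⊕0⊕0⊕0⊕1⊕1⊕1⊕0 = 1
s4 (pos 4,5,6,7,12,13,14,15): 1⊕1⊕0⊕0⊕0⊕1⊕1⊕0 = 0
s8 (pos 8,9,10,11,12,13,14,15): 1⊕0⊕1⊕1⊕0⊕1⊕1⊕0 = 1
Syndrome s8…s1 = 1011 → error at position 11.

1011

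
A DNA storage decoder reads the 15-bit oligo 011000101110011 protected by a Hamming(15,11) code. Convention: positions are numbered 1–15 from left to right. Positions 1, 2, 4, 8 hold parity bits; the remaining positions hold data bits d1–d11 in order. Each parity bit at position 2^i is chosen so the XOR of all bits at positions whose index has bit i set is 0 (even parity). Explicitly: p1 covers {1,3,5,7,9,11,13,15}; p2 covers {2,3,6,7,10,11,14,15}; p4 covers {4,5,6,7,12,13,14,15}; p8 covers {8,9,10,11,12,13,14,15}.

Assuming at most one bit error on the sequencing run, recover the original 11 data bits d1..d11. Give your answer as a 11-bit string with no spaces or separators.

10011110010

s1 (pos 1,3,5,7,9,11,13,15): 0⊕1⊕0⊕1⊕1⊕1⊕0⊕1 = 1
s2 (pos 2,3,6,7,10,11,14,15): 1⊕1⊕0⊕1⊕1⊕1⊕1⊕1 = 1
s4 (pos 4,5,6,7,12,13,14,15): 0⊕0⊕0⊕1⊕0⊕0⊕1⊕1 = 1
s8 (pos 8,9,10,11,12,13,14,15): 0⊕1⊕1⊕1⊕0⊕0⊕1⊕1 = 1
Syndrome s8…s1 = 1111 → error at position 15.
Flip position 15: 011000101110011 → 011000101110010
Read data bits from positions 3,5,6,7,9,10,11,12,13,14,15: 10011110010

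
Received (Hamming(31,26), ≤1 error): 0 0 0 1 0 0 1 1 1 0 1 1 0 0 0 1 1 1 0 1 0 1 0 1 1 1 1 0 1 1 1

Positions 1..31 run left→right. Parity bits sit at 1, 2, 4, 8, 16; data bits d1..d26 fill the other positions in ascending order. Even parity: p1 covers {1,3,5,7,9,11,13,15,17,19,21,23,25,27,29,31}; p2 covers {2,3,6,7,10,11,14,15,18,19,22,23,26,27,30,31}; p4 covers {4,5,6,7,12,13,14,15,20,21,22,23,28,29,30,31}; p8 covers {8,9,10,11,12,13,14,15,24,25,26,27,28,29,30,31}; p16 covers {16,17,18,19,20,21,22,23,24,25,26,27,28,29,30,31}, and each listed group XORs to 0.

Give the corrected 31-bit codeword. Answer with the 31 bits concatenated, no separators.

s1 (pos 1,3,5,7,9,11,13,15,17,19,21,23,25,27,29,31): 0⊕0⊕0⊕1⊕1⊕1⊕0⊕0⊕1⊕0⊕0⊕0⊕1⊕1⊕1⊕1 = 0
s2 (pos 2,3,6,7,10,11,14,15,18,19,22,23,26,27,30,31): 0⊕0⊕0⊕1⊕0⊕1⊕0⊕0⊕1⊕0⊕1⊕0⊕1⊕1⊕1⊕1 = 0
s4 (pos 4,5,6,7,12,13,14,15,20,21,22,23,28,29,30,31): 1⊕0⊕0⊕1⊕1⊕0⊕0⊕0⊕1⊕0⊕1⊕0⊕0⊕1⊕1⊕1 = 0
s8 (pos 8,9,10,11,12,13,14,15,24,25,26,27,28,29,30,31): 1⊕1⊕0⊕1⊕1⊕0⊕0⊕0⊕1⊕1⊕1⊕1⊕0⊕1⊕1⊕1 = 1
s16 (pos 16,17,18,19,20,21,22,23,24,25,26,27,28,29,30,31): 1⊕1⊕1⊕0⊕1⊕0⊕1⊕0⊕1⊕1⊕1⊕1⊕0⊕1⊕1⊕1 = 0
Syndrome s16…s1 = 01000 → error at position 8.
Flip position 8: 0001001110110001110101011110111 → 0001001010110001110101011110111

0001001010110001110101011110111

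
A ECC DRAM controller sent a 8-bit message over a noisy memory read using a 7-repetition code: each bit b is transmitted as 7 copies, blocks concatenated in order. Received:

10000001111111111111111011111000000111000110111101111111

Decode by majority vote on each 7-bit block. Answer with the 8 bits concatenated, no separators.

Block 1 (1000000): 1 one → 0
Block 2 (1111111): 7 ones → 1
Block 3 (1111111): 7 ones → 1
Block 4 (1101111): 6 ones → 1
Block 5 (1000000): 1 one → 0
Block 6 (1110001): 4 ones → 1
Block 7 (1011110): 5 ones → 1
Block 8 (1111111): 7 ones → 1

01110111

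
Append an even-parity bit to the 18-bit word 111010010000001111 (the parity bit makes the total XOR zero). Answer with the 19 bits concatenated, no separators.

1110100100000011111

XOR of the 18 data bits: 1⊕1⊕1⊕0⊕1⊕0⊕0⊕1⊕0⊕0⊕0⊕0⊕0⊕0⊕1⊕1⊕1⊕1 = 1
Parity bit = 1 (so all 19 bits XOR to 0).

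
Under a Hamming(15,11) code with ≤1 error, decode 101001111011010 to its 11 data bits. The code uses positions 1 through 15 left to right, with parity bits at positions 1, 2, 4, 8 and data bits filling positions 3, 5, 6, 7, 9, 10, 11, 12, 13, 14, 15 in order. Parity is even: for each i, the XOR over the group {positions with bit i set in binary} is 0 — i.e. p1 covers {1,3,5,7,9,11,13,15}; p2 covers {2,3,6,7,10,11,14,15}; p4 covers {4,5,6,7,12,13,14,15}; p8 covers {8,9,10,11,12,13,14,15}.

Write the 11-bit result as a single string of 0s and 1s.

10111001010

s1 (pos 1,3,5,7,9,11,13,15): 1⊕1⊕0⊕1⊕1⊕1⊕0⊕0 = 1
s2 (pos 2,3,6,7,10,11,14,15): 0⊕1⊕1⊕1⊕0⊕1⊕1⊕0 = 1
s4 (pos 4,5,6,7,12,13,14,15): 0⊕0⊕1⊕1⊕1⊕0⊕1⊕0 = 0
s8 (pos 8,9,10,11,12,13,14,15): 1⊕1⊕0⊕1⊕1⊕0⊕1⊕0 = 1
Syndrome s8…s1 = 1011 → error at position 11.
Flip position 11: 101001111011010 → 101001111001010
Read data bits from positions 3,5,6,7,9,10,11,12,13,14,15: 10111001010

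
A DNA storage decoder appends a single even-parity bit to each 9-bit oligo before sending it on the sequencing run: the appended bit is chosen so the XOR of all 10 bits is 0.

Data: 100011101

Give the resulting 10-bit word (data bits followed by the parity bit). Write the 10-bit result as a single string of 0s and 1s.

XOR of the 9 data bits: 1⊕0⊕0⊕0⊕1⊕1⊕1⊕0⊕1 = 1
Parity bit = 1 (so all 10 bits XOR to 0).

1000111011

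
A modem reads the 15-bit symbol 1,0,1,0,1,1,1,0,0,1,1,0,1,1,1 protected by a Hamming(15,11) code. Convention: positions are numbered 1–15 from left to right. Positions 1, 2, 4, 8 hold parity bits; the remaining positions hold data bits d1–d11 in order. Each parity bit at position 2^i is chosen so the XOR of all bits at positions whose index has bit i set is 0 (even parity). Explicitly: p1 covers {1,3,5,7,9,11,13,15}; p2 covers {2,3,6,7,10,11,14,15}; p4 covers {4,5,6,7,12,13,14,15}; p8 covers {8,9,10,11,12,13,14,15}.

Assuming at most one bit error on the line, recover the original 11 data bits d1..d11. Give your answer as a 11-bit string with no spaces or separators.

s1 (pos 1,3,5,7,9,11,13,15): 1⊕1⊕1⊕1⊕0⊕1⊕1⊕1 = 1
s2 (pos 2,3,6,7,10,11,14,15): 0⊕1⊕1⊕1⊕1⊕1⊕1⊕1 = 1
s4 (pos 4,5,6,7,12,13,14,15): 0⊕1⊕1⊕1⊕0⊕1⊕1⊕1 = 0
s8 (pos 8,9,10,11,12,13,14,15): 0⊕0⊕1⊕1⊕0⊕1⊕1⊕1 = 1
Syndrome s8…s1 = 1011 → error at position 11.
Flip position 11: 101011100110111 → 101011100100111
Read data bits from positions 3,5,6,7,9,10,11,12,13,14,15: 11110100111

11110100111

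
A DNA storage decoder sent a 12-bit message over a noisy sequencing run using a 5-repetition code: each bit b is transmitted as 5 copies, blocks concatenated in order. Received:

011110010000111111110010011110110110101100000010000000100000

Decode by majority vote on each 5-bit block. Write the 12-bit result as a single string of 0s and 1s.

Block 1 (01111): 4 ones → 1
Block 2 (00100): 1 one → 0
Block 3 (00111): 3 ones → 1
Block 4 (11111): 5 ones → 1
Block 5 (00100): 1 one → 0
Block 6 (11110): 4 ones → 1
Block 7 (11011): 4 ones → 1
Block 8 (01011): 3 ones → 1
Block 9 (00000): 0 ones → 0
Block 10 (01000): 1 one → 0
Block 11 (00001): 1 one → 0
Block 12 (00000): 0 ones → 0

101101110000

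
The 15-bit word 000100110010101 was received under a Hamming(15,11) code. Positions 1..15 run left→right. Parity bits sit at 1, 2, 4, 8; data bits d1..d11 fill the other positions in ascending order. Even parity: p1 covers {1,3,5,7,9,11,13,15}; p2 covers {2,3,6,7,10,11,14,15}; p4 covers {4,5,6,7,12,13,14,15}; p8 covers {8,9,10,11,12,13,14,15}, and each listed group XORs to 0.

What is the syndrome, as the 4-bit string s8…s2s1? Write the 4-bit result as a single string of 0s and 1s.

s1 (pos 1,3,5,7,9,11,13,15): 0⊕0⊕0⊕1⊕0⊕1⊕1⊕1 = 0
s2 (pos 2,3,6,7,10,11,14,15): 0⊕0⊕0⊕1⊕0⊕1⊕0⊕1 = 1
s4 (pos 4,5,6,7,12,13,14,15): 1⊕0⊕0⊕1⊕0⊕1⊕0⊕1 = 0
s8 (pos 8,9,10,11,12,13,14,15): 1⊕0⊕0⊕1⊕0⊕1⊕0⊕1 = 0
Syndrome s8…s1 = 0010 → error at position 2.

0010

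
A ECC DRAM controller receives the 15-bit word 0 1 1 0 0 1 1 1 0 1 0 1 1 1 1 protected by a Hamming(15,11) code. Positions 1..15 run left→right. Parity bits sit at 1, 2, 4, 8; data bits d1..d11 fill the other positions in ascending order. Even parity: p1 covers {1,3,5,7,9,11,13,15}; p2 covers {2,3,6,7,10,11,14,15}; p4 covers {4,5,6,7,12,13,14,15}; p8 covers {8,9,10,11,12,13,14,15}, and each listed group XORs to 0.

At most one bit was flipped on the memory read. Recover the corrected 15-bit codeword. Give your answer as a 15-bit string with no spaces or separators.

s1 (pos 1,3,5,7,9,11,13,15): 0⊕1⊕0⊕1⊕0⊕0⊕1⊕1 = 0
s2 (pos 2,3,6,7,10,11,14,15): 1⊕1⊕1⊕1⊕1⊕0⊕1⊕1 = 1
s4 (pos 4,5,6,7,12,13,14,15): 0⊕0⊕1⊕1⊕1⊕1⊕1⊕1 = 0
s8 (pos 8,9,10,11,12,13,14,15): 1⊕0⊕1⊕0⊕1⊕1⊕1⊕1 = 0
Syndrome s8…s1 = 0010 → error at position 2.
Flip position 2: 011001110101111 → 001001110101111

001001110101111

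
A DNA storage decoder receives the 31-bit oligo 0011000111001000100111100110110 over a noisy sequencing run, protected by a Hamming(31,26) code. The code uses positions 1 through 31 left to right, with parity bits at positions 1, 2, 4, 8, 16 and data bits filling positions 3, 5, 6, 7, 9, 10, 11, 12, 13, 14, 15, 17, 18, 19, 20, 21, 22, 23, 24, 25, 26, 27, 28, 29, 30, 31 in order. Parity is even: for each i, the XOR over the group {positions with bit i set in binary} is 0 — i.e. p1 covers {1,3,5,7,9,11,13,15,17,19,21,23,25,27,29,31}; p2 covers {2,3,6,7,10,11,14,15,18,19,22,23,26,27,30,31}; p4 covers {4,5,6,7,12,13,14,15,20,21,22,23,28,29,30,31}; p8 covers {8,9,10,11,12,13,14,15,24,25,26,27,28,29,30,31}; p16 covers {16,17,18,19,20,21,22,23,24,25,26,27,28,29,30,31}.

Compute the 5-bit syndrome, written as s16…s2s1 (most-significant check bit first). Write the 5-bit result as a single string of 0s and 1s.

s1 (pos 1,3,5,7,9,11,13,15,17,19,21,23,25,27,29,31): 0⊕1⊕0⊕0⊕1⊕0⊕1⊕0⊕1⊕0⊕1⊕1⊕0⊕1⊕1⊕0 = 0
s2 (pos 2,3,6,7,10,11,14,15,18,19,22,23,26,27,30,31): 0⊕1⊕0⊕0⊕1⊕0⊕0⊕0⊕0⊕0⊕1⊕1⊕1⊕1⊕1⊕0 = 1
s4 (pos 4,5,6,7,12,13,14,15,20,21,22,23,28,29,30,31): 1⊕0⊕0⊕0⊕0⊕1⊕0⊕0⊕1⊕1⊕1⊕1⊕0⊕1⊕1⊕0 = 0
s8 (pos 8,9,10,11,12,13,14,15,24,25,26,27,28,29,30,31): 1⊕1⊕1⊕0⊕0⊕1⊕0⊕0⊕0⊕0⊕1⊕1⊕0⊕1⊕1⊕0 = 0
s16 (pos 16,17,18,19,20,21,22,23,24,25,26,27,28,29,30,31): 0⊕1⊕0⊕0⊕1⊕1⊕1⊕1⊕0⊕0⊕1⊕1⊕0⊕1⊕1⊕0 = 1
Syndrome s16…s1 = 10010 → error at position 18.

10010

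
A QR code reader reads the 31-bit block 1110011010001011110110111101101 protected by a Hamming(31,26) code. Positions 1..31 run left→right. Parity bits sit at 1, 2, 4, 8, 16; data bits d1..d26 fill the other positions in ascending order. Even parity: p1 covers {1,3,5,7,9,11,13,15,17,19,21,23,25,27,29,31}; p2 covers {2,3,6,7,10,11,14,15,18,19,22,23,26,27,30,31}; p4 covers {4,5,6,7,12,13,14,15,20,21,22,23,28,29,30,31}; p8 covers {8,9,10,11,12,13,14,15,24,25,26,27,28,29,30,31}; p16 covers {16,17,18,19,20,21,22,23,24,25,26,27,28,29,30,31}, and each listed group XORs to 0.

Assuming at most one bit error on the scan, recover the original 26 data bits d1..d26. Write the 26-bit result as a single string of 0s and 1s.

s1 (pos 1,3,5,7,9,11,13,15,17,19,21,23,25,27,29,31): 1⊕1⊕0⊕1⊕1⊕0⊕1⊕1⊕1⊕0⊕1⊕1⊕1⊕0⊕1⊕1 = 0
s2 (pos 2,3,6,7,10,11,14,15,18,19,22,23,26,27,30,31): 1⊕1⊕1⊕1⊕0⊕0⊕0⊕1⊕1⊕0⊕0⊕1⊕1⊕0⊕0⊕1 = 1
s4 (pos 4,5,6,7,12,13,14,15,20,21,22,23,28,29,30,31): 0⊕0⊕1⊕1⊕0⊕1⊕0⊕1⊕1⊕1⊕0⊕1⊕1⊕1⊕0⊕1 = 0
s8 (pos 8,9,10,11,12,13,14,15,24,25,26,27,28,29,30,31): 0⊕1⊕0⊕0⊕0⊕1⊕0⊕1⊕1⊕1⊕1⊕0⊕1⊕1⊕0⊕1 = 1
s16 (pos 16,17,18,19,20,21,22,23,24,25,26,27,28,29,30,31): 1⊕1⊕1⊕0⊕1⊕1⊕0⊕1⊕1⊕1⊕1⊕0⊕1⊕1⊕0⊕1 = 0
Syndrome s16…s1 = 01010 → error at position 10.
Flip position 10: 1110011010001011110110111101101 → 1110011011001011110110111101101
Read data bits from positions 3,5,6,7,9,10,11,12,13,14,15,17,18,19,20,21,22,23,24,25,26,27,28,29,30,31: 10111100101110110111101101

10111100101110110111101101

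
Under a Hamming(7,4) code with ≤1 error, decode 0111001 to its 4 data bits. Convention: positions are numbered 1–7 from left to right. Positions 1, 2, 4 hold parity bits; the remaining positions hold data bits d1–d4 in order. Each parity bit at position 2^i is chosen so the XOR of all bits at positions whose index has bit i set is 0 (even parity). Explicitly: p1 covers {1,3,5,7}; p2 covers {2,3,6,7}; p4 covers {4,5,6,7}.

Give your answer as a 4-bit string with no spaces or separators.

1001

s1 (pos 1,3,5,7): 0⊕1⊕0⊕1 = 0
s2 (pos 2,3,6,7): 1⊕1⊕0⊕1 = 1
s4 (pos 4,5,6,7): 1⊕0⊕0⊕1 = 0
Syndrome s4…s1 = 010 → error at position 2.
Flip position 2: 0111001 → 0011001
Read data bits from positions 3,5,6,7: 1001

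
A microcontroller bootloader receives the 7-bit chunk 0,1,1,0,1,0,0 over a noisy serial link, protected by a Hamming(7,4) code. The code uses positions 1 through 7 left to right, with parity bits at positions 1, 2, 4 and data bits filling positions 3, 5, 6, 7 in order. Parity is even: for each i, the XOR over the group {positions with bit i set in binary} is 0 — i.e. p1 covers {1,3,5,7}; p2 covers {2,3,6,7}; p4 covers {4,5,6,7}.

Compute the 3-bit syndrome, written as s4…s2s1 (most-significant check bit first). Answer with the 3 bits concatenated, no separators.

100

s1 (pos 1,3,5,7): 0⊕1⊕1⊕0 = 0
s2 (pos 2,3,6,7): 1⊕1⊕0⊕0 = 0
s4 (pos 4,5,6,7): 0⊕1⊕0⊕0 = 1
Syndrome s4…s1 = 100 → error at position 4.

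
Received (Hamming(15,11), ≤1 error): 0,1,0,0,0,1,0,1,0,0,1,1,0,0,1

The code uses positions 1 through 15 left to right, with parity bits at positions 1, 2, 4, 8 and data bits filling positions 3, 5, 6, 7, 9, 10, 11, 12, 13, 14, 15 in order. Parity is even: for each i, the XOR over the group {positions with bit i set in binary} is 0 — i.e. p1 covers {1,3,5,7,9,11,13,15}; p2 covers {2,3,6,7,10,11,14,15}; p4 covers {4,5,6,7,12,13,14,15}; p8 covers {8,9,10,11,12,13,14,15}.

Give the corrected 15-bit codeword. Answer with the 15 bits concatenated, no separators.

010101010011001

s1 (pos 1,3,5,7,9,11,13,15): 0⊕0⊕0⊕0⊕0⊕1⊕0⊕1 = 0
s2 (pos 2,3,6,7,10,11,14,15): 1⊕0⊕1⊕0⊕0⊕1⊕0⊕1 = 0
s4 (pos 4,5,6,7,12,13,14,15): 0⊕0⊕1⊕0⊕1⊕0⊕0⊕1 = 1
s8 (pos 8,9,10,11,12,13,14,15): 1⊕0⊕0⊕1⊕1⊕0⊕0⊕1 = 0
Syndrome s8…s1 = 0100 → error at position 4.
Flip position 4: 010001010011001 → 010101010011001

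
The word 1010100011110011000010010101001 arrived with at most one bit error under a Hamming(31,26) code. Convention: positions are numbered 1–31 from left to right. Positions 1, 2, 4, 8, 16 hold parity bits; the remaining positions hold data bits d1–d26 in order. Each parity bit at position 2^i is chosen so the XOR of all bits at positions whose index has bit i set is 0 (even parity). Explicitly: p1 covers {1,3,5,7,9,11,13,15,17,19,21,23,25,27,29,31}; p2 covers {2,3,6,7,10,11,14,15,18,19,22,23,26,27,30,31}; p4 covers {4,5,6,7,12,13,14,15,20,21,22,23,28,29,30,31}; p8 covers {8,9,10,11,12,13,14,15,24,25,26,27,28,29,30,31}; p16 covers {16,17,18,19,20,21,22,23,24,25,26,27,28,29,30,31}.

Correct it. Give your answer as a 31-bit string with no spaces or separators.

s1 (pos 1,3,5,7,9,11,13,15,17,19,21,23,25,27,29,31): 1⊕1⊕1⊕0⊕1⊕1⊕0⊕1⊕0⊕0⊕1⊕0⊕0⊕0⊕0⊕1 = 0
s2 (pos 2,3,6,7,10,11,14,15,18,19,22,23,26,27,30,31): 0⊕1⊕0⊕0⊕1⊕1⊕0⊕1⊕0⊕0⊕0⊕0⊕1⊕0⊕0⊕1 = 0
s4 (pos 4,5,6,7,12,13,14,15,20,21,22,23,28,29,30,31): 0⊕1⊕0⊕0⊕1⊕0⊕0⊕1⊕0⊕1⊕0⊕0⊕1⊕0⊕0⊕1 = 0
s8 (pos 8,9,10,11,12,13,14,15,24,25,26,27,28,29,30,31): 0⊕1⊕1⊕1⊕1⊕0⊕0⊕1⊕1⊕0⊕1⊕0⊕1⊕0⊕0⊕1 = 1
s16 (pos 16,17,18,19,20,21,22,23,24,25,26,27,28,29,30,31): 1⊕0⊕0⊕0⊕0⊕1⊕0⊕0⊕1⊕0⊕1⊕0⊕1⊕0⊕0⊕1 = 0
Syndrome s16…s1 = 01000 → error at position 8.
Flip position 8: 1010100011110011000010010101001 → 1010100111110011000010010101001

1010100111110011000010010101001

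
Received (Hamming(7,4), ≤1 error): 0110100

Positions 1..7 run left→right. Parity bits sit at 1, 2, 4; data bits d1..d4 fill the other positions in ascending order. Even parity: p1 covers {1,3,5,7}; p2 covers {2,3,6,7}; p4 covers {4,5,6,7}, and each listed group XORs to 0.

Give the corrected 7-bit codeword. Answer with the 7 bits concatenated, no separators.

0111100

s1 (pos 1,3,5,7): 0⊕1⊕1⊕0 = 0
s2 (pos 2,3,6,7): 1⊕1⊕0⊕0 = 0
s4 (pos 4,5,6,7): 0⊕1⊕0⊕0 = 1
Syndrome s4…s1 = 100 → error at position 4.
Flip position 4: 0110100 → 0111100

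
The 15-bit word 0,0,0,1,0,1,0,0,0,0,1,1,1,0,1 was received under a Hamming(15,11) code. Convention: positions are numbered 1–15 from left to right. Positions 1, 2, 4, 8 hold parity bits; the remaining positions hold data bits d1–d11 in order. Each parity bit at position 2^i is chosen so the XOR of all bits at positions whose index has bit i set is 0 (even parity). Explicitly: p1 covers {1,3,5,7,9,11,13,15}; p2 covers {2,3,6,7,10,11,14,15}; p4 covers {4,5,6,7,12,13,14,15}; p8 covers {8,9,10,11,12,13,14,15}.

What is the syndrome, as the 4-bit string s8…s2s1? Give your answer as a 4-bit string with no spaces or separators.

0111

s1 (pos 1,3,5,7,9,11,13,15): 0⊕0⊕0⊕0⊕0⊕1⊕1⊕1 = 1
s2 (pos 2,3,6,7,10,11,14,15): 0⊕0⊕1⊕0⊕0⊕1⊕0⊕1 = 1
s4 (pos 4,5,6,7,12,13,14,15): 1⊕0⊕1⊕0⊕1⊕1⊕0⊕1 = 1
s8 (pos 8,9,10,11,12,13,14,15): 0⊕0⊕0⊕1⊕1⊕1⊕0⊕1 = 0
Syndrome s8…s1 = 0111 → error at position 7.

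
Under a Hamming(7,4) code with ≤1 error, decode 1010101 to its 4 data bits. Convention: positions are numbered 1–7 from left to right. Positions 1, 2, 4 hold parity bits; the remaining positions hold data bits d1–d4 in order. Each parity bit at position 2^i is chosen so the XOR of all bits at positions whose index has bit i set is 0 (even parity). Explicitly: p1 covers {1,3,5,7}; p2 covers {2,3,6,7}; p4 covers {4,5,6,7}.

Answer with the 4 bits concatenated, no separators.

1101

s1 (pos 1,3,5,7): 1⊕1⊕1⊕1 = 0
s2 (pos 2,3,6,7): 0⊕1⊕0⊕1 = 0
s4 (pos 4,5,6,7): 0⊕1⊕0⊕1 = 0
Syndrome s4…s1 = 000 → no error.
Read data bits from positions 3,5,6,7: 1101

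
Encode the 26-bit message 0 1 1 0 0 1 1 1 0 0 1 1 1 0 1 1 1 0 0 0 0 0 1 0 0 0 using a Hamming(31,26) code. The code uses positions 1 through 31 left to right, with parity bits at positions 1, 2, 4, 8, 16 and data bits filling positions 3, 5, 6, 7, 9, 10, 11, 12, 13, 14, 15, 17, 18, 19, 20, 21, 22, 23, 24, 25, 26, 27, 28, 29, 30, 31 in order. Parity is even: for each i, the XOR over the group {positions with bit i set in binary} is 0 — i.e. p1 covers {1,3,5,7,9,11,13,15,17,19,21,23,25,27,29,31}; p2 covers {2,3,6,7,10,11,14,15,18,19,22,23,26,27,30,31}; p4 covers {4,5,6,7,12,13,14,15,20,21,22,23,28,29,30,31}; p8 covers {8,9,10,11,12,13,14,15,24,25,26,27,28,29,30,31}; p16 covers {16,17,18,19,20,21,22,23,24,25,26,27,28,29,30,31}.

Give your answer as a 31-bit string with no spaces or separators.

1000110101110010110111000001000

Place data at non-parity positions: p1 p2 0 p4 1 1 0 p8 0 1 1 1 0 0 1 p16 1 1 0 1 1 1 0 0 0 0 0 1 0 0 0
p1 (pos 1,3,5,7,9,11,13,15,17,19,21,23,25,27,29,31): XOR of data positions = 0⊕1⊕0⊕0⊕1⊕0⊕1⊕1⊕0⊕1⊕0⊕0⊕0⊕0⊕0 = 1
p2 (pos 2,3,6,7,10,11,14,15,18,19,22,23,26,27,30,31): XOR of data positions = 0⊕1⊕0⊕1⊕1⊕0⊕1⊕1⊕0⊕1⊕0⊕0⊕0⊕0⊕0 = 0
p4 (pos 4,5,6,7,12,13,14,15,20,21,22,23,28,29,30,31): XOR of data positions = 1⊕1⊕0⊕1⊕0⊕0⊕1⊕1⊕1⊕1⊕0⊕1⊕0⊕0⊕0 = 0
p8 (pos 8,9,10,11,12,13,14,15,24,25,26,27,28,29,30,31): XOR of data positions = 0⊕1⊕1⊕1⊕0⊕0⊕1⊕0⊕0⊕0⊕0⊕1⊕0⊕0⊕0 = 1
p16 (pos 16,17,18,19,20,21,22,23,24,25,26,27,28,29,30,31): XOR of data positions = 1⊕1⊕0⊕1⊕1⊕1⊕0⊕0⊕0⊕0⊕0⊕1⊕0⊕0⊕0 = 0
Codeword: 1000110101110010110111000001000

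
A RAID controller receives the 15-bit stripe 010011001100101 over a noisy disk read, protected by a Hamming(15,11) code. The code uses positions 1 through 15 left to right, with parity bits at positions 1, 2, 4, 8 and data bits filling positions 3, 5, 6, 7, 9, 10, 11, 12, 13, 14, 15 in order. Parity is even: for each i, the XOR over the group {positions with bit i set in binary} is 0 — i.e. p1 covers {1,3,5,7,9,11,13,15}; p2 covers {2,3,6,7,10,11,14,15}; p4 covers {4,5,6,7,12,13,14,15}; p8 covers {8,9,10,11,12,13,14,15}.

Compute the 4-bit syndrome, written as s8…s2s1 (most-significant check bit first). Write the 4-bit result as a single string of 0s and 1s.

0000

s1 (pos 1,3,5,7,9,11,13,15): 0⊕0⊕1⊕0⊕1⊕0⊕1⊕1 = 0
s2 (pos 2,3,6,7,10,11,14,15): 1⊕0⊕1⊕0⊕1⊕0⊕0⊕1 = 0
s4 (pos 4,5,6,7,12,13,14,15): 0⊕1⊕1⊕0⊕0⊕1⊕0⊕1 = 0
s8 (pos 8,9,10,11,12,13,14,15): 0⊕1⊕1⊕0⊕0⊕1⊕0⊕1 = 0
Syndrome s8…s1 = 0000 → no error.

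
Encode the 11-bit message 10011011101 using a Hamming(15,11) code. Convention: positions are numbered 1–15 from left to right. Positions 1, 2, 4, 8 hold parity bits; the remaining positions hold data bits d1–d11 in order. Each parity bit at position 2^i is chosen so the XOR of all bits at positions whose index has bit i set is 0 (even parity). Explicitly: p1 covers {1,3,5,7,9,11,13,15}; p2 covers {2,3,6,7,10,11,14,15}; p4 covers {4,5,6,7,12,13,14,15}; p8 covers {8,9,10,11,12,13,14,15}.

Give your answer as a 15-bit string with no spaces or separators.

Place data at non-parity positions: p1 p2 1 p4 0 0 1 p8 1 0 1 1 1 0 1
p1 (pos 1,3,5,7,9,11,13,15): XOR of data positions = 1⊕0⊕1⊕1⊕1⊕1⊕1 = 0
p2 (pos 2,3,6,7,10,11,14,15): XOR of data positions = 1⊕0⊕1⊕0⊕1⊕0⊕1 = 0
p4 (pos 4,5,6,7,12,13,14,15): XOR of data positions = 0⊕0⊕1⊕1⊕1⊕0⊕1 = 0
p8 (pos 8,9,10,11,12,13,14,15): XOR of data positions = 1⊕0⊕1⊕1⊕1⊕0⊕1 = 1
Codeword: 001000111011101

001000111011101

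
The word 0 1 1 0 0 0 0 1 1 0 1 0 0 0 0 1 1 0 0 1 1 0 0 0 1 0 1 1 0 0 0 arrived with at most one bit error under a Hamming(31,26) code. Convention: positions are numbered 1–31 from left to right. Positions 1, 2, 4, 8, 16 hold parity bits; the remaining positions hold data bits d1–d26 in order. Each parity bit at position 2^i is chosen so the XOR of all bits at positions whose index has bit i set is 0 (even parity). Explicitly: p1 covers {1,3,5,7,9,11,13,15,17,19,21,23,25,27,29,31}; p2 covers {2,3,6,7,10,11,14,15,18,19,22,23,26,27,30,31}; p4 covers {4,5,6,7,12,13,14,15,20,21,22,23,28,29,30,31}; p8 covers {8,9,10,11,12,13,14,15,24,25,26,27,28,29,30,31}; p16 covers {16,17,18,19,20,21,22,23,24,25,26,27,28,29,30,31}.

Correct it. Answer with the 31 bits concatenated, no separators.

0110000110100001100100001011000

s1 (pos 1,3,5,7,9,11,13,15,17,19,21,23,25,27,29,31): 0⊕1⊕0⊕0⊕1⊕1⊕0⊕0⊕1⊕0⊕1⊕0⊕1⊕1⊕0⊕0 = 1
s2 (pos 2,3,6,7,10,11,14,15,18,19,22,23,26,27,30,31): 1⊕1⊕0⊕0⊕0⊕1⊕0⊕0⊕0⊕0⊕0⊕0⊕0⊕1⊕0⊕0 = 0
s4 (pos 4,5,6,7,12,13,14,15,20,21,22,23,28,29,30,31): 0⊕0⊕0⊕0⊕0⊕0⊕0⊕0⊕1⊕1⊕0⊕0⊕1⊕0⊕0⊕0 = 1
s8 (pos 8,9,10,11,12,13,14,15,24,25,26,27,28,29,30,31): 1⊕1⊕0⊕1⊕0⊕0⊕0⊕0⊕0⊕1⊕0⊕1⊕1⊕0⊕0⊕0 = 0
s16 (pos 16,17,18,19,20,21,22,23,24,25,26,27,28,29,30,31): 1⊕1⊕0⊕0⊕1⊕1⊕0⊕0⊕0⊕1⊕0⊕1⊕1⊕0⊕0⊕0 = 1
Syndrome s16…s1 = 10101 → error at position 21.
Flip position 21: 0110000110100001100110001011000 → 0110000110100001100100001011000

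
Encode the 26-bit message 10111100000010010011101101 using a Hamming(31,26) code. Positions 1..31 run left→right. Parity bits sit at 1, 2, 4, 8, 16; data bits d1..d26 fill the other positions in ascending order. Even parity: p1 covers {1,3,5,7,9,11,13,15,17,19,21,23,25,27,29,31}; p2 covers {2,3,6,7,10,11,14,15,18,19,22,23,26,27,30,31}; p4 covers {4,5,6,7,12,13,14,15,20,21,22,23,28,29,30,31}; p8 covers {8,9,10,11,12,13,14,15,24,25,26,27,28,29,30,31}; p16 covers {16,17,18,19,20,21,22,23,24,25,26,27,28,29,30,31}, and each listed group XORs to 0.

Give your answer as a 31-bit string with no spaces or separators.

1110011011000000010010011101101

Place data at non-parity positions: p1 p2 1 p4 0 1 1 p8 1 1 0 0 0 0 0 p16 0 1 0 0 1 0 0 1 1 1 0 1 1 0 1
p1 (pos 1,3,5,7,9,11,13,15,17,19,21,23,25,27,29,31): XOR of data positions = 1⊕0⊕1⊕1⊕0⊕0⊕0⊕0⊕0⊕1⊕0⊕1⊕0⊕1⊕1 = 1
p2 (pos 2,3,6,7,10,11,14,15,18,19,22,23,26,27,30,31): XOR of data positions = 1⊕1⊕1⊕1⊕0⊕0⊕0⊕1⊕0⊕0⊕0⊕1⊕0⊕0⊕1 = 1
p4 (pos 4,5,6,7,12,13,14,15,20,21,22,23,28,29,30,31): XOR of data positions = 0⊕1⊕1⊕0⊕0⊕0⊕0⊕0⊕1⊕0⊕0⊕1⊕1⊕0⊕1 = 0
p8 (pos 8,9,10,11,12,13,14,15,24,25,26,27,28,29,30,31): XOR of data positions = 1⊕1⊕0⊕0⊕0⊕0⊕0⊕1⊕1⊕1⊕0⊕1⊕1⊕0⊕1 = 0
p16 (pos 16,17,18,19,20,21,22,23,24,25,26,27,28,29,30,31): XOR of data positions = 0⊕1⊕0⊕0⊕1⊕0⊕0⊕1⊕1⊕1⊕0⊕1⊕1⊕0⊕1 = 0
Codeword: 1110011011000000010010011101101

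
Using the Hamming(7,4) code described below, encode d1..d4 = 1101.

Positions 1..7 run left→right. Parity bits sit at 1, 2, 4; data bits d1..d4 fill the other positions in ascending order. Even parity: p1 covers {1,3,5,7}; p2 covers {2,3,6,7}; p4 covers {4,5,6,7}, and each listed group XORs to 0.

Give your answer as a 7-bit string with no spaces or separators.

Place data at non-parity positions: p1 p2 1 p4 1 0 1
p1 (pos 1,3,5,7): XOR of data positions = 1⊕1⊕1 = 1
p2 (pos 2,3,6,7): XOR of data positions = 1⊕0⊕1 = 0
p4 (pos 4,5,6,7): XOR of data positions = 1⊕0⊕1 = 0
Codeword: 1010101

1010101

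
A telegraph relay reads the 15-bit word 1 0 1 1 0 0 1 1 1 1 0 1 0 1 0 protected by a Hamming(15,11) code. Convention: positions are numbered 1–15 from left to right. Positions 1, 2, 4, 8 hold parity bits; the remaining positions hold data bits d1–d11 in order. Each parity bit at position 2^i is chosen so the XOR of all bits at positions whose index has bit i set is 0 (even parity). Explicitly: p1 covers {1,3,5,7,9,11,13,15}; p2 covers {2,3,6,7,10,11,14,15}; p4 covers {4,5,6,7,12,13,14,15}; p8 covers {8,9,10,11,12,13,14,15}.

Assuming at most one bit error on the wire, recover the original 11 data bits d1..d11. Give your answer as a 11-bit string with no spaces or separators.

10011101010

s1 (pos 1,3,5,7,9,11,13,15): 1⊕1⊕0⊕1⊕1⊕0⊕0⊕0 = 0
s2 (pos 2,3,6,7,10,11,14,15): 0⊕1⊕0⊕1⊕1⊕0⊕1⊕0 = 0
s4 (pos 4,5,6,7,12,13,14,15): 1⊕0⊕0⊕1⊕1⊕0⊕1⊕0 = 0
s8 (pos 8,9,10,11,12,13,14,15): 1⊕1⊕1⊕0⊕1⊕0⊕1⊕0 = 1
Syndrome s8…s1 = 1000 → error at position 8.
Flip position 8: 101100111101010 → 101100101101010
Read data bits from positions 3,5,6,7,9,10,11,12,13,14,15: 10011101010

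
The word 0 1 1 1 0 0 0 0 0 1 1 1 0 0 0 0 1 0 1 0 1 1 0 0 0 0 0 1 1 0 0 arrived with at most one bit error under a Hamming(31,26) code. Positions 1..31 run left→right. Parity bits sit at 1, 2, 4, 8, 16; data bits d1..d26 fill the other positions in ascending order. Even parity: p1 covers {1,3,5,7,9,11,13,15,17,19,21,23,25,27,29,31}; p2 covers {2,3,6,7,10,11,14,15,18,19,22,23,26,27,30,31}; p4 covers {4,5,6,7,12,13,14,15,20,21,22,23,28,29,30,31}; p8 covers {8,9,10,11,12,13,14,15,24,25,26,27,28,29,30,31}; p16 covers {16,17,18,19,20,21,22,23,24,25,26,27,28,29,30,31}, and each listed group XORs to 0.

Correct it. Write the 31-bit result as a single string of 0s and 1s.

0111000101110000101011000001100

s1 (pos 1,3,5,7,9,11,13,15,17,19,21,23,25,27,29,31): 0⊕1⊕0⊕0⊕0⊕1⊕0⊕0⊕1⊕1⊕1⊕0⊕0⊕0⊕1⊕0 = 0
s2 (pos 2,3,6,7,10,11,14,15,18,19,22,23,26,27,30,31): 1⊕1⊕0⊕0⊕1⊕1⊕0⊕0⊕0⊕1⊕1⊕0⊕0⊕0⊕0⊕0 = 0
s4 (pos 4,5,6,7,12,13,14,15,20,21,22,23,28,29,30,31): 1⊕0⊕0⊕0⊕1⊕0⊕0⊕0⊕0⊕1⊕1⊕0⊕1⊕1⊕0⊕0 = 0
s8 (pos 8,9,10,11,12,13,14,15,24,25,26,27,28,29,30,31): 0⊕0⊕1⊕1⊕1⊕0⊕0⊕0⊕0⊕0⊕0⊕0⊕1⊕1⊕0⊕0 = 1
s16 (pos 16,17,18,19,20,21,22,23,24,25,26,27,28,29,30,31): 0⊕1⊕0⊕1⊕0⊕1⊕1⊕0⊕0⊕0⊕0⊕0⊕1⊕1⊕0⊕0 = 0
Syndrome s16…s1 = 01000 → error at position 8.
Flip position 8: 0111000001110000101011000001100 → 0111000101110000101011000001100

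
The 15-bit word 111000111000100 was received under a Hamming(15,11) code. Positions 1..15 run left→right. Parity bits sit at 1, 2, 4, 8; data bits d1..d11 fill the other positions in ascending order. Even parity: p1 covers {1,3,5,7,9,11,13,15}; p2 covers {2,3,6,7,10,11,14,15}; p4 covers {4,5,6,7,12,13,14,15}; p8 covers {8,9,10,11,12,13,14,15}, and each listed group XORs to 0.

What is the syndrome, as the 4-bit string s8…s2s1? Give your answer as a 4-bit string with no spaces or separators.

s1 (pos 1,3,5,7,9,11,13,15): 1⊕1⊕0⊕1⊕1⊕0⊕1⊕0 = 1
s2 (pos 2,3,6,7,10,11,14,15): 1⊕1⊕0⊕1⊕0⊕0⊕0⊕0 = 1
s4 (pos 4,5,6,7,12,13,14,15): 0⊕0⊕0⊕1⊕0⊕1⊕0⊕0 = 0
s8 (pos 8,9,10,11,12,13,14,15): 1⊕1⊕0⊕0⊕0⊕1⊕0⊕0 = 1
Syndrome s8…s1 = 1011 → error at position 11.

1011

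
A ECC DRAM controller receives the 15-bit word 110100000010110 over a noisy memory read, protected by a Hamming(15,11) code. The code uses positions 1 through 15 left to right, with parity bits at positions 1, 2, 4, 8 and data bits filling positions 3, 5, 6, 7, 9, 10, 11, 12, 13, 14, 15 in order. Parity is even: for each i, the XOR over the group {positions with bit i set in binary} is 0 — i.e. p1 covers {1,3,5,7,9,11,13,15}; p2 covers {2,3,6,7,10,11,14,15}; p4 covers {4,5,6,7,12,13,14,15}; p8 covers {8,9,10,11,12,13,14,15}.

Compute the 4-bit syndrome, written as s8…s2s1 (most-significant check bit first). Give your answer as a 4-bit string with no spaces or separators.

1111

s1 (pos 1,3,5,7,9,11,13,15): 1⊕0⊕0⊕0⊕0⊕1⊕1⊕0 = 1
s2 (pos 2,3,6,7,10,11,14,15): 1⊕0⊕0⊕0⊕0⊕1⊕1⊕0 = 1
s4 (pos 4,5,6,7,12,13,14,15): 1⊕0⊕0⊕0⊕0⊕1⊕1⊕0 = 1
s8 (pos 8,9,10,11,12,13,14,15): 0⊕0⊕0⊕1⊕0⊕1⊕1⊕0 = 1
Syndrome s8…s1 = 1111 → error at position 15.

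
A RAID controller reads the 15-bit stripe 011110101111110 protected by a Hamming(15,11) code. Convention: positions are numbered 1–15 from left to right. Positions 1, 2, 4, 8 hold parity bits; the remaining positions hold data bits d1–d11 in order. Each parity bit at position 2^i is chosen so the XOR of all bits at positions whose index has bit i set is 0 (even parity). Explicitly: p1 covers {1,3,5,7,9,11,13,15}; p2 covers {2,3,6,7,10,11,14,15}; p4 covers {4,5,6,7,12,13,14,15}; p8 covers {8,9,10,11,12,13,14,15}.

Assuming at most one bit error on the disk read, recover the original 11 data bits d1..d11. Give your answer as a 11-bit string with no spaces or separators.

11011111110

s1 (pos 1,3,5,7,9,11,13,15): 0⊕1⊕1⊕1⊕1⊕1⊕1⊕0 = 0
s2 (pos 2,3,6,7,10,11,14,15): 1⊕1⊕0⊕1⊕1⊕1⊕1⊕0 = 0
s4 (pos 4,5,6,7,12,13,14,15): 1⊕1⊕0⊕1⊕1⊕1⊕1⊕0 = 0
s8 (pos 8,9,10,11,12,13,14,15): 0⊕1⊕1⊕1⊕1⊕1⊕1⊕0 = 0
Syndrome s8…s1 = 0000 → no error.
Read data bits from positions 3,5,6,7,9,10,11,12,13,14,15: 11011111110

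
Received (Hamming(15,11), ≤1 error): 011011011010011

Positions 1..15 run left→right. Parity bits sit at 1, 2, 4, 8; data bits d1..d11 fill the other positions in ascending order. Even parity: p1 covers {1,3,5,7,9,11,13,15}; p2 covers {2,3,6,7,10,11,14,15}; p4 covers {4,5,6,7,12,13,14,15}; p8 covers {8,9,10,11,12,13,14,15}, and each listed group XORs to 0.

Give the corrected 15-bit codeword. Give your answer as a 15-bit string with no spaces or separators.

s1 (pos 1,3,5,7,9,11,13,15): 0⊕1⊕1⊕0⊕1⊕1⊕0⊕1 = 1
s2 (pos 2,3,6,7,10,11,14,15): 1⊕1⊕1⊕0⊕0⊕1⊕1⊕1 = 0
s4 (pos 4,5,6,7,12,13,14,15): 0⊕1⊕1⊕0⊕0⊕0⊕1⊕1 = 0
s8 (pos 8,9,10,11,12,13,14,15): 1⊕1⊕0⊕1⊕0⊕0⊕1⊕1 = 1
Syndrome s8…s1 = 1001 → error at position 9.
Flip position 9: 011011011010011 → 011011010010011

011011010010011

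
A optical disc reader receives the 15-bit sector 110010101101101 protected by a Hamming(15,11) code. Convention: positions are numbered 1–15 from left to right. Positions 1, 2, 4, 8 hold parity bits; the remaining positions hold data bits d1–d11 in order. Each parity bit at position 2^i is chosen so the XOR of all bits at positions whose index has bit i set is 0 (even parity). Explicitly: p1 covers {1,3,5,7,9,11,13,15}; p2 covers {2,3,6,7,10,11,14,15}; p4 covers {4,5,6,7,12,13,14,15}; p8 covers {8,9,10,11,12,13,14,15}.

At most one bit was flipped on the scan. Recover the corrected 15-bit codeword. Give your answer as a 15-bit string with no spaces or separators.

110010101100101

s1 (pos 1,3,5,7,9,11,13,15): 1⊕0⊕1⊕1⊕1⊕0⊕1⊕1 = 0
s2 (pos 2,3,6,7,10,11,14,15): 1⊕0⊕0⊕1⊕1⊕0⊕0⊕1 = 0
s4 (pos 4,5,6,7,12,13,14,15): 0⊕1⊕0⊕1⊕1⊕1⊕0⊕1 = 1
s8 (pos 8,9,10,11,12,13,14,15): 0⊕1⊕1⊕0⊕1⊕1⊕0⊕1 = 1
Syndrome s8…s1 = 1100 → error at position 12.
Flip position 12: 110010101101101 → 110010101100101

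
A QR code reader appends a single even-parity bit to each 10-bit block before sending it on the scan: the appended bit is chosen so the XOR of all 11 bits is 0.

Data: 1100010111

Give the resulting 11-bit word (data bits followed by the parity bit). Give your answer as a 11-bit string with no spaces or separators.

11000101110

XOR of the 10 data bits: 1⊕1⊕0⊕0⊕0⊕1⊕0⊕1⊕1⊕1 = 0
Parity bit = 0 (so all 11 bits XOR to 0).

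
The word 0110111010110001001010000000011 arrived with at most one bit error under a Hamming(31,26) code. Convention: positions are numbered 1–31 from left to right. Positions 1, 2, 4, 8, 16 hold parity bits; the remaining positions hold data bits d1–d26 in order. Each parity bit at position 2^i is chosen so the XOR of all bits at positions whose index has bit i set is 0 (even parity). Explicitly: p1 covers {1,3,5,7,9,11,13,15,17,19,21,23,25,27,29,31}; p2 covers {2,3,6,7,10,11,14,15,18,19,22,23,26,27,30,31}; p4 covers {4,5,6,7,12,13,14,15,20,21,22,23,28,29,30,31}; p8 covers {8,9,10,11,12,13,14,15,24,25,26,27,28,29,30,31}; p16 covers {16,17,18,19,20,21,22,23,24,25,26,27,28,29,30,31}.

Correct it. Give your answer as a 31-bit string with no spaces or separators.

s1 (pos 1,3,5,7,9,11,13,15,17,19,21,23,25,27,29,31): 0⊕1⊕1⊕1⊕1⊕1⊕0⊕0⊕0⊕1⊕1⊕0⊕0⊕0⊕0⊕1 = 0
s2 (pos 2,3,6,7,10,11,14,15,18,19,22,23,26,27,30,31): 1⊕1⊕1⊕1⊕0⊕1⊕0⊕0⊕0⊕1⊕0⊕0⊕0⊕0⊕1⊕1 = 0
s4 (pos 4,5,6,7,12,13,14,15,20,21,22,23,28,29,30,31): 0⊕1⊕1⊕1⊕1⊕0⊕0⊕0⊕0⊕1⊕0⊕0⊕0⊕0⊕1⊕1 = 1
s8 (pos 8,9,10,11,12,13,14,15,24,25,26,27,28,29,30,31): 0⊕1⊕0⊕1⊕1⊕0⊕0⊕0⊕0⊕0⊕0⊕0⊕0⊕0⊕1⊕1 = 1
s16 (pos 16,17,18,19,20,21,22,23,24,25,26,27,28,29,30,31): 1⊕0⊕0⊕1⊕0⊕1⊕0⊕0⊕0⊕0⊕0⊕0⊕0⊕0⊕1⊕1 = 1
Syndrome s16…s1 = 11100 → error at position 28.
Flip position 28: 0110111010110001001010000000011 → 0110111010110001001010000001011

0110111010110001001010000001011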